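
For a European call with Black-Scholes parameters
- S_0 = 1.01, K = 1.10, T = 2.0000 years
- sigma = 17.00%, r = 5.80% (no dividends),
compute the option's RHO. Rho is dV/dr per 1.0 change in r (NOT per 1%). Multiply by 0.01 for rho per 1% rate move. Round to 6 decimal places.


Answer: Rho = 0.985180

Derivation:
d1 = 0.2476543798; d2 = 0.0072380742
phi(d1) = 0.3868938631; exp(-qT) = 1.0000000000; exp(-rT) = 0.8904752233
N(d2) = 0.5028875486
Rho = K*T*exp(-rT)*N(d2) = 1.1000 * 2.0000 * 0.8904752233 * 0.5028875486 = 0.985180


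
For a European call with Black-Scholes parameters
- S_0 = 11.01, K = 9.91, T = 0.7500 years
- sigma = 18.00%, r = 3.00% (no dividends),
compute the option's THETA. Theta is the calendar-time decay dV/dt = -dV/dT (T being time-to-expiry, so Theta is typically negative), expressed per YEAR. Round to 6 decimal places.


Answer: Theta = -0.529206

Derivation:
d1 = 0.8975205178; d2 = 0.7416359451
phi(d1) = 0.2666788714; exp(-qT) = 1.0000000000; exp(-rT) = 0.9777512372
Theta = -S*exp(-qT)*phi(d1)*sigma/(2*sqrt(T)) - r*K*exp(-rT)*N(d2) + q*S*exp(-qT)*N(d1)
N(d1) = 0.8152793850; N(d2) = 0.7708460305; sqrt(T) = 0.8660254038
Term 1 = -11.0100 * 1.0000000000 * 0.2666788714 * 0.1800 / (2 * 0.8660254038) = -0.3051320348
Term 2 = -0.0300 * 9.9100 * 0.9777512372 * 0.7708460305 = -0.2240737197
Term 3 = 0 (no dividend yield, q = 0)
Theta = -0.3051320348 + (-0.2240737197) + (0.0000000000) = -0.529206


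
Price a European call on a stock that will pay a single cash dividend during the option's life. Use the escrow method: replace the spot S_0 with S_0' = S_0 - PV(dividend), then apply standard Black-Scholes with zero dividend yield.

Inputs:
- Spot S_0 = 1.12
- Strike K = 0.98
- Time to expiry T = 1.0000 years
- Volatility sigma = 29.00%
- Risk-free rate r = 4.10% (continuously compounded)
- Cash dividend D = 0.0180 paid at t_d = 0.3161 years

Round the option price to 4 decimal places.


Answer: Price = 0.2156

Derivation:
PV(D) = D * exp(-r * t_d) = 0.0180 * 0.98712352 = 0.01776822
S_0' = S_0 - PV(D) = 1.1200 - 0.01776822 = 1.10223178
d1 = (ln(S_0'/K) + (r + sigma^2/2)*T) / (sigma*sqrt(T)) = 0.69168869
d2 = d1 - sigma*sqrt(T) = 0.40168869
exp(-rT) = 0.95982913
N(d1) = 0.75543357; N(d2) = 0.65604342
C = S_0' * N(d1) - K * exp(-rT) * N(d2) = 1.10223178 * 0.75543357 - 0.9800 * 0.95982913 * 0.65604342 = 0.2156


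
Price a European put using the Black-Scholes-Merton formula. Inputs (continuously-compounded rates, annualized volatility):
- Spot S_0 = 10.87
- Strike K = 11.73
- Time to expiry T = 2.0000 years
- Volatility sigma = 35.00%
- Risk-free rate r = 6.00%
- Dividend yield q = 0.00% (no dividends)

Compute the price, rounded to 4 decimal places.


d1 = (ln(S/K) + (r - q + 0.5*sigma^2) * T) / (sigma * sqrt(T)) = 0.33609197
d2 = d1 - sigma * sqrt(T) = -0.15888278
exp(-rT) = 0.88692044; exp(-qT) = 1.00000000
P = K * exp(-rT) * N(-d2) - S_0 * exp(-qT) * N(-d1)
N(-d1) = 0.36840076; N(-d2) = 0.56311938
P = 11.7300 * 0.88692044 * 0.56311938 - 10.8700 * 1.00000000 * 0.36840076 = 1.8539

Answer: Price = 1.8539


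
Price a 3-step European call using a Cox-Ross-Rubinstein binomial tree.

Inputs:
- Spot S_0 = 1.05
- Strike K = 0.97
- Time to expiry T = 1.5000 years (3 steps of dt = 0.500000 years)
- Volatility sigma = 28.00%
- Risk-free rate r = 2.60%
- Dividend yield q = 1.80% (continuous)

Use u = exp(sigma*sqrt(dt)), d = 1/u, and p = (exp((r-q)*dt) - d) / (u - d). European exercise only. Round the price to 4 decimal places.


Answer: Price = V(0,0) = 0.1900

Derivation:
dt = T/N = 0.500000
u = exp(sigma*sqrt(dt)) = 1.218950; d = 1/u = 0.820378
p = (exp((r-q)*dt) - d) / (u - d) = 0.460720
Discount per step: exp(-r*dt) = 0.987084
Stock lattice S(k, i) with i counting down-moves:
  k=0: S(0,0) = 1.0500
  k=1: S(1,0) = 1.2799; S(1,1) = 0.8614
  k=2: S(2,0) = 1.5601; S(2,1) = 1.0500; S(2,2) = 0.7067
  k=3: S(3,0) = 1.9017; S(3,1) = 1.2799; S(3,2) = 0.8614; S(3,3) = 0.5797
Terminal payoffs V(N, i) = max(S_T - K, 0):
  V(3,0) = 0.931722; V(3,1) = 0.309898; V(3,2) = 0.000000; V(3,3) = 0.000000
Backward induction: V(k, i) = exp(-r*dt) * [p * V(k+1, i) + (1-p) * V(k+1, i+1)].
  V(2,0) = exp(-r*dt) * [p*0.931722 + (1-p)*0.309898] = 0.588681
  V(2,1) = exp(-r*dt) * [p*0.309898 + (1-p)*0.000000] = 0.140932
  V(2,2) = exp(-r*dt) * [p*0.000000 + (1-p)*0.000000] = 0.000000
  V(1,0) = exp(-r*dt) * [p*0.588681 + (1-p)*0.140932] = 0.342734
  V(1,1) = exp(-r*dt) * [p*0.140932 + (1-p)*0.000000] = 0.064091
  V(0,0) = exp(-r*dt) * [p*0.342734 + (1-p)*0.064091] = 0.189982


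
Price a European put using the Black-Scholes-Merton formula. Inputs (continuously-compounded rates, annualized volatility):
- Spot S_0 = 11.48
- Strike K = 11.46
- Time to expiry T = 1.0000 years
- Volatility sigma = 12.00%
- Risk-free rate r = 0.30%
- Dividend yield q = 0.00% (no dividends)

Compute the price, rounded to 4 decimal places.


d1 = (ln(S/K) + (r - q + 0.5*sigma^2) * T) / (sigma * sqrt(T)) = 0.09953066
d2 = d1 - sigma * sqrt(T) = -0.02046934
exp(-rT) = 0.99700450; exp(-qT) = 1.00000000
P = K * exp(-rT) * N(-d2) - S_0 * exp(-qT) * N(-d1)
N(-d1) = 0.46035847; N(-d2) = 0.50816551
P = 11.4600 * 0.99700450 * 0.50816551 - 11.4800 * 1.00000000 * 0.46035847 = 0.5212

Answer: Price = 0.5212


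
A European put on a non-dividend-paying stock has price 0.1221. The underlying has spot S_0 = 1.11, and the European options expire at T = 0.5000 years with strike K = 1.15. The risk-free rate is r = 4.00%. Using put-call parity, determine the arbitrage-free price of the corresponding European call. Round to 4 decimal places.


Answer: Call price = 0.1049

Derivation:
Put-call parity: C - P = S_0 * exp(-qT) - K * exp(-rT).
S_0 * exp(-qT) = 1.1100 * 1.00000000 = 1.11000000
K * exp(-rT) = 1.1500 * 0.98019867 = 1.12722847
C = P + S*exp(-qT) - K*exp(-rT)
C = 0.1221 + 1.11000000 - 1.12722847 = 0.1049


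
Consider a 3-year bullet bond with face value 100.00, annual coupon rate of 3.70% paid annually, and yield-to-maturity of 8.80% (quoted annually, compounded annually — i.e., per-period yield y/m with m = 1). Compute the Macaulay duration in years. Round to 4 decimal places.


Answer: Macaulay duration = 2.8860 years

Derivation:
Coupon per period c = face * coupon_rate / m = 3.700000
Periods per year m = 1; per-period yield y/m = 0.088000
Number of cashflows N = 3
Cashflows (t years, CF_t, discount factor 1/(1+y/m)^(m*t), PV):
  t = 1.0000: CF_t = 3.700000, DF = 0.919118, PV = 3.400735
  t = 2.0000: CF_t = 3.700000, DF = 0.844777, PV = 3.125676
  t = 3.0000: CF_t = 103.700000, DF = 0.776450, PV = 80.517832
Price P = sum_t PV_t = 87.044243
Macaulay numerator sum_t t * PV_t:
  t * PV_t at t = 1.0000: 3.400735
  t * PV_t at t = 2.0000: 6.251352
  t * PV_t at t = 3.0000: 241.553495
Macaulay duration D = (sum_t t * PV_t) / P = 251.205582 / 87.044243 = 2.885953


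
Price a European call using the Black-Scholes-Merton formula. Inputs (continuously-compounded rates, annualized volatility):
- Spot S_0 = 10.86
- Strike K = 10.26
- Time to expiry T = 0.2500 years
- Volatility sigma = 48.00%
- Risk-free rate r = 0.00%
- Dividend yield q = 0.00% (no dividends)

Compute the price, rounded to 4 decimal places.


d1 = (ln(S/K) + (r - q + 0.5*sigma^2) * T) / (sigma * sqrt(T)) = 0.35680614
d2 = d1 - sigma * sqrt(T) = 0.11680614
exp(-rT) = 1.00000000; exp(-qT) = 1.00000000
C = S_0 * exp(-qT) * N(d1) - K * exp(-rT) * N(d2)
N(d1) = 0.63938153; N(d2) = 0.54649316
C = 10.8600 * 1.00000000 * 0.63938153 - 10.2600 * 1.00000000 * 0.54649316 = 1.3367

Answer: Price = 1.3367


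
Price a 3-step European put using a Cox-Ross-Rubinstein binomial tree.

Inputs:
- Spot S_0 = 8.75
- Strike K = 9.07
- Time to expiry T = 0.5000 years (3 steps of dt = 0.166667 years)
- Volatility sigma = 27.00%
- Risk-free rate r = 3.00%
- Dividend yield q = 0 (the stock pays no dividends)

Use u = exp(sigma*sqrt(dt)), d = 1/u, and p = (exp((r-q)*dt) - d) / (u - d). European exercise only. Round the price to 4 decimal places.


dt = T/N = 0.166667
u = exp(sigma*sqrt(dt)) = 1.116532; d = 1/u = 0.895631
p = (exp((r-q)*dt) - d) / (u - d) = 0.495162
Discount per step: exp(-r*dt) = 0.995012
Stock lattice S(k, i) with i counting down-moves:
  k=0: S(0,0) = 8.7500
  k=1: S(1,0) = 9.7697; S(1,1) = 7.8368
  k=2: S(2,0) = 10.9081; S(2,1) = 8.7500; S(2,2) = 7.0189
  k=3: S(3,0) = 12.1793; S(3,1) = 9.7697; S(3,2) = 7.8368; S(3,3) = 6.2863
Terminal payoffs V(N, i) = max(K - S_T, 0):
  V(3,0) = 0.000000; V(3,1) = 0.000000; V(3,2) = 1.233231; V(3,3) = 2.783700
Backward induction: V(k, i) = exp(-r*dt) * [p * V(k+1, i) + (1-p) * V(k+1, i+1)].
  V(2,0) = exp(-r*dt) * [p*0.000000 + (1-p)*0.000000] = 0.000000
  V(2,1) = exp(-r*dt) * [p*0.000000 + (1-p)*1.233231] = 0.619476
  V(2,2) = exp(-r*dt) * [p*1.233231 + (1-p)*2.783700] = 2.005912
  V(1,0) = exp(-r*dt) * [p*0.000000 + (1-p)*0.619476] = 0.311175
  V(1,1) = exp(-r*dt) * [p*0.619476 + (1-p)*2.005912] = 1.312820
  V(0,0) = exp(-r*dt) * [p*0.311175 + (1-p)*1.312820] = 0.812769

Answer: Price = V(0,0) = 0.8128


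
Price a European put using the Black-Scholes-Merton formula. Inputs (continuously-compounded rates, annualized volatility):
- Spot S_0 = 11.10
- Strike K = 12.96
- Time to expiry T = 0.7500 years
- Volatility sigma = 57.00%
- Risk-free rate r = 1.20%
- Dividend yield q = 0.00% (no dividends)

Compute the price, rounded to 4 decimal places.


Answer: Price = 3.3049

Derivation:
d1 = (ln(S/K) + (r - q + 0.5*sigma^2) * T) / (sigma * sqrt(T)) = -0.04879133
d2 = d1 - sigma * sqrt(T) = -0.54242581
exp(-rT) = 0.99104038; exp(-qT) = 1.00000000
P = K * exp(-rT) * N(-d2) - S_0 * exp(-qT) * N(-d1)
N(-d1) = 0.51945720; N(-d2) = 0.70623740
P = 12.9600 * 0.99104038 * 0.70623740 - 11.1000 * 1.00000000 * 0.51945720 = 3.3049


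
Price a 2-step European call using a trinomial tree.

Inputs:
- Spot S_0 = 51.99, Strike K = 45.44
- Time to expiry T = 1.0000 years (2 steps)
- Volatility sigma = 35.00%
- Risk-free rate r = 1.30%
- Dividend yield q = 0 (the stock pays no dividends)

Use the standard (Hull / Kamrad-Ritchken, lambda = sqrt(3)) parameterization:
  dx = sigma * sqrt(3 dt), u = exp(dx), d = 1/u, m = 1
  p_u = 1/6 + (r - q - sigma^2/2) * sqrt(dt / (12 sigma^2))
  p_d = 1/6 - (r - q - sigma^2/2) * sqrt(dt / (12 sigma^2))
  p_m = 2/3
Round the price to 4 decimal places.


dt = T/N = 0.500000; dx = sigma*sqrt(3*dt) = 0.428661
u = exp(dx) = 1.535200; d = 1/u = 0.651381
p_u = 0.138527, p_m = 0.666667, p_d = 0.194807
Discount per step: exp(-r*dt) = 0.993521
Stock lattice S(k, j) with j the centered position index:
  k=0: S(0,+0) = 51.9900
  k=1: S(1,-1) = 33.8653; S(1,+0) = 51.9900; S(1,+1) = 79.8151
  k=2: S(2,-2) = 22.0592; S(2,-1) = 33.8653; S(2,+0) = 51.9900; S(2,+1) = 79.8151; S(2,+2) = 122.5321
Terminal payoffs V(N, j) = max(S_T - K, 0):
  V(2,-2) = 0.000000; V(2,-1) = 0.000000; V(2,+0) = 6.550000; V(2,+1) = 34.375051; V(2,+2) = 77.092071
Backward induction: V(k, j) = exp(-r*dt) * [p_u * V(k+1, j+1) + p_m * V(k+1, j) + p_d * V(k+1, j-1)]
  V(1,-1) = exp(-r*dt) * [p_u*6.550000 + p_m*0.000000 + p_d*0.000000] = 0.901471
  V(1,+0) = exp(-r*dt) * [p_u*34.375051 + p_m*6.550000 + p_d*0.000000] = 9.069386
  V(1,+1) = exp(-r*dt) * [p_u*77.092071 + p_m*34.375051 + p_d*6.550000] = 34.646061
  V(0,+0) = exp(-r*dt) * [p_u*34.646061 + p_m*9.069386 + p_d*0.901471] = 10.949868

Answer: Price = V(0,0) = 10.9499


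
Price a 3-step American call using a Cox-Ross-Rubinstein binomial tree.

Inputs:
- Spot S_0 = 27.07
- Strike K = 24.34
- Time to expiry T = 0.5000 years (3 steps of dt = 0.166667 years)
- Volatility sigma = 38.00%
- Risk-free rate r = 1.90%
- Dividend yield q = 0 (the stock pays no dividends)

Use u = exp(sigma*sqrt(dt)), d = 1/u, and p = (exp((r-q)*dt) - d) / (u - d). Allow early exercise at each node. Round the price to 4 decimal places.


dt = T/N = 0.166667
u = exp(sigma*sqrt(dt)) = 1.167815; d = 1/u = 0.856300
p = (exp((r-q)*dt) - d) / (u - d) = 0.471476
Discount per step: exp(-r*dt) = 0.996838
Stock lattice S(k, i) with i counting down-moves:
  k=0: S(0,0) = 27.0700
  k=1: S(1,0) = 31.6127; S(1,1) = 23.1800
  k=2: S(2,0) = 36.9178; S(2,1) = 27.0700; S(2,2) = 19.8491
  k=3: S(3,0) = 43.1132; S(3,1) = 31.6127; S(3,2) = 23.1800; S(3,3) = 16.9968
Terminal payoffs V(N, i) = max(S_T - K, 0):
  V(3,0) = 18.773197; V(3,1) = 7.272748; V(3,2) = 0.000000; V(3,3) = 0.000000
Backward induction: V(k, i) = exp(-r*dt) * [p * V(k+1, i) + (1-p) * V(k+1, i+1)]; then take max(V_cont, immediate exercise) for American.
  V(2,0) = exp(-r*dt) * [p*18.773197 + (1-p)*7.272748] = 12.654791; exercise = 12.577836; V(2,0) = max -> 12.654791
  V(2,1) = exp(-r*dt) * [p*7.272748 + (1-p)*0.000000] = 3.418081; exercise = 2.730000; V(2,1) = max -> 3.418081
  V(2,2) = exp(-r*dt) * [p*0.000000 + (1-p)*0.000000] = 0.000000; exercise = 0.000000; V(2,2) = max -> 0.000000
  V(1,0) = exp(-r*dt) * [p*12.654791 + (1-p)*3.418081] = 7.748388; exercise = 7.272748; V(1,0) = max -> 7.748388
  V(1,1) = exp(-r*dt) * [p*3.418081 + (1-p)*0.000000] = 1.606447; exercise = 0.000000; V(1,1) = max -> 1.606447
  V(0,0) = exp(-r*dt) * [p*7.748388 + (1-p)*1.606447] = 4.487987; exercise = 2.730000; V(0,0) = max -> 4.487987

Answer: Price = V(0,0) = 4.4880


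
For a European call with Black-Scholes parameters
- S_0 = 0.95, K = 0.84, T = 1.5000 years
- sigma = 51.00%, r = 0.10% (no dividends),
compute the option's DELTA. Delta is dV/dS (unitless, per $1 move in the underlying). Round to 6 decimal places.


Answer: Delta = 0.695579

Derivation:
d1 = 0.5117273733; d2 = -0.1128925111
phi(d1) = 0.3499828991; exp(-qT) = 1.0000000000; exp(-rT) = 0.9985011244
N(d1) = 0.6955790872
Delta = exp(-qT) * N(d1) = 1.0000000000 * 0.6955790872 = 0.695579


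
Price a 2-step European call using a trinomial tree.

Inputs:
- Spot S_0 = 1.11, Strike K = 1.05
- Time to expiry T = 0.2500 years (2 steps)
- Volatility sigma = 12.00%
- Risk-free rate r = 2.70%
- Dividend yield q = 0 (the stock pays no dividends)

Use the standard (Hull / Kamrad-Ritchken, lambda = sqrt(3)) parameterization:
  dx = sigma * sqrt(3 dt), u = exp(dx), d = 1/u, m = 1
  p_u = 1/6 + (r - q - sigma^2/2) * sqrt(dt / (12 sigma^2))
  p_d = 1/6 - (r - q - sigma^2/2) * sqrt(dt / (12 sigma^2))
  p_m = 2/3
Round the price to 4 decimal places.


Answer: Price = V(0,0) = 0.0728

Derivation:
dt = T/N = 0.125000; dx = sigma*sqrt(3*dt) = 0.073485
u = exp(dx) = 1.076252; d = 1/u = 0.929150
p_u = 0.183507, p_m = 0.666667, p_d = 0.149826
Discount per step: exp(-r*dt) = 0.996631
Stock lattice S(k, j) with j the centered position index:
  k=0: S(0,+0) = 1.1100
  k=1: S(1,-1) = 1.0314; S(1,+0) = 1.1100; S(1,+1) = 1.1946
  k=2: S(2,-2) = 0.9583; S(2,-1) = 1.0314; S(2,+0) = 1.1100; S(2,+1) = 1.1946; S(2,+2) = 1.2857
Terminal payoffs V(N, j) = max(S_T - K, 0):
  V(2,-2) = 0.000000; V(2,-1) = 0.000000; V(2,+0) = 0.060000; V(2,+1) = 0.144640; V(2,+2) = 0.235734
Backward induction: V(k, j) = exp(-r*dt) * [p_u * V(k+1, j+1) + p_m * V(k+1, j) + p_d * V(k+1, j-1)]
  V(1,-1) = exp(-r*dt) * [p_u*0.060000 + p_m*0.000000 + p_d*0.000000] = 0.010973
  V(1,+0) = exp(-r*dt) * [p_u*0.144640 + p_m*0.060000 + p_d*0.000000] = 0.066318
  V(1,+1) = exp(-r*dt) * [p_u*0.235734 + p_m*0.144640 + p_d*0.060000] = 0.148174
  V(0,+0) = exp(-r*dt) * [p_u*0.148174 + p_m*0.066318 + p_d*0.010973] = 0.072801


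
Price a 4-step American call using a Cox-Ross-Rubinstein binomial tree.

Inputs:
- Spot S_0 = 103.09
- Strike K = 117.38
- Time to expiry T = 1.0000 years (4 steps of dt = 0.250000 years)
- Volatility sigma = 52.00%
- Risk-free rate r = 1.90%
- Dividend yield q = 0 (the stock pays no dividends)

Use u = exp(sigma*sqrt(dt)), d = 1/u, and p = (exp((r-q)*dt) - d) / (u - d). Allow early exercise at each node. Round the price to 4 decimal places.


dt = T/N = 0.250000
u = exp(sigma*sqrt(dt)) = 1.296930; d = 1/u = 0.771052
p = (exp((r-q)*dt) - d) / (u - d) = 0.444418
Discount per step: exp(-r*dt) = 0.995261
Stock lattice S(k, i) with i counting down-moves:
  k=0: S(0,0) = 103.0900
  k=1: S(1,0) = 133.7005; S(1,1) = 79.4877
  k=2: S(2,0) = 173.4002; S(2,1) = 103.0900; S(2,2) = 61.2891
  k=3: S(3,0) = 224.8880; S(3,1) = 133.7005; S(3,2) = 79.4877; S(3,3) = 47.2571
  k=4: S(4,0) = 291.6640; S(4,1) = 173.4002; S(4,2) = 103.0900; S(4,3) = 61.2891; S(4,4) = 36.4376
Terminal payoffs V(N, i) = max(S_T - K, 0):
  V(4,0) = 174.283982; V(4,1) = 56.020230; V(4,2) = 0.000000; V(4,3) = 0.000000; V(4,4) = 0.000000
Backward induction: V(k, i) = exp(-r*dt) * [p * V(k+1, i) + (1-p) * V(k+1, i+1)]; then take max(V_cont, immediate exercise) for American.
  V(3,0) = exp(-r*dt) * [p*174.283982 + (1-p)*56.020230] = 108.064209; exercise = 107.507976; V(3,0) = max -> 108.064209
  V(3,1) = exp(-r*dt) * [p*56.020230 + (1-p)*0.000000] = 24.778405; exercise = 16.320523; V(3,1) = max -> 24.778405
  V(3,2) = exp(-r*dt) * [p*0.000000 + (1-p)*0.000000] = 0.000000; exercise = 0.000000; V(3,2) = max -> 0.000000
  V(3,3) = exp(-r*dt) * [p*0.000000 + (1-p)*0.000000] = 0.000000; exercise = 0.000000; V(3,3) = max -> 0.000000
  V(2,0) = exp(-r*dt) * [p*108.064209 + (1-p)*24.778405] = 61.499274; exercise = 56.020230; V(2,0) = max -> 61.499274
  V(2,1) = exp(-r*dt) * [p*24.778405 + (1-p)*0.000000] = 10.959779; exercise = 0.000000; V(2,1) = max -> 10.959779
  V(2,2) = exp(-r*dt) * [p*0.000000 + (1-p)*0.000000] = 0.000000; exercise = 0.000000; V(2,2) = max -> 0.000000
  V(1,0) = exp(-r*dt) * [p*61.499274 + (1-p)*10.959779] = 33.262054; exercise = 16.320523; V(1,0) = max -> 33.262054
  V(1,1) = exp(-r*dt) * [p*10.959779 + (1-p)*0.000000] = 4.847639; exercise = 0.000000; V(1,1) = max -> 4.847639
  V(0,0) = exp(-r*dt) * [p*33.262054 + (1-p)*4.847639] = 17.392696; exercise = 0.000000; V(0,0) = max -> 17.392696

Answer: Price = V(0,0) = 17.3927


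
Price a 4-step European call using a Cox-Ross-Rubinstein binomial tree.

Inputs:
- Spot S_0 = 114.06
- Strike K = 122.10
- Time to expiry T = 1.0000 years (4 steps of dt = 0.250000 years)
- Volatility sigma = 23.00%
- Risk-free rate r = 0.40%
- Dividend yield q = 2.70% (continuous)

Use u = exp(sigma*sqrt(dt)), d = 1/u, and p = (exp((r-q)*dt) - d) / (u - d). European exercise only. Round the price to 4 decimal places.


Answer: Price = V(0,0) = 6.5268

Derivation:
dt = T/N = 0.250000
u = exp(sigma*sqrt(dt)) = 1.121873; d = 1/u = 0.891366
p = (exp((r-q)*dt) - d) / (u - d) = 0.446408
Discount per step: exp(-r*dt) = 0.999000
Stock lattice S(k, i) with i counting down-moves:
  k=0: S(0,0) = 114.0600
  k=1: S(1,0) = 127.9609; S(1,1) = 101.6692
  k=2: S(2,0) = 143.5559; S(2,1) = 114.0600; S(2,2) = 90.6245
  k=3: S(3,0) = 161.0516; S(3,1) = 127.9609; S(3,2) = 101.6692; S(3,3) = 80.7796
  k=4: S(4,0) = 180.6795; S(4,1) = 143.5559; S(4,2) = 114.0600; S(4,3) = 90.6245; S(4,4) = 72.0042
Terminal payoffs V(N, i) = max(S_T - K, 0):
  V(4,0) = 58.579479; V(4,1) = 21.455917; V(4,2) = 0.000000; V(4,3) = 0.000000; V(4,4) = 0.000000
Backward induction: V(k, i) = exp(-r*dt) * [p * V(k+1, i) + (1-p) * V(k+1, i+1)].
  V(3,0) = exp(-r*dt) * [p*58.579479 + (1-p)*21.455917] = 37.990172
  V(3,1) = exp(-r*dt) * [p*21.455917 + (1-p)*0.000000] = 9.568525
  V(3,2) = exp(-r*dt) * [p*0.000000 + (1-p)*0.000000] = 0.000000
  V(3,3) = exp(-r*dt) * [p*0.000000 + (1-p)*0.000000] = 0.000000
  V(2,0) = exp(-r*dt) * [p*37.990172 + (1-p)*9.568525] = 22.233937
  V(2,1) = exp(-r*dt) * [p*9.568525 + (1-p)*0.000000] = 4.267199
  V(2,2) = exp(-r*dt) * [p*0.000000 + (1-p)*0.000000] = 0.000000
  V(1,0) = exp(-r*dt) * [p*22.233937 + (1-p)*4.267199] = 12.275418
  V(1,1) = exp(-r*dt) * [p*4.267199 + (1-p)*0.000000] = 1.903009
  V(0,0) = exp(-r*dt) * [p*12.275418 + (1-p)*1.903009] = 6.526808


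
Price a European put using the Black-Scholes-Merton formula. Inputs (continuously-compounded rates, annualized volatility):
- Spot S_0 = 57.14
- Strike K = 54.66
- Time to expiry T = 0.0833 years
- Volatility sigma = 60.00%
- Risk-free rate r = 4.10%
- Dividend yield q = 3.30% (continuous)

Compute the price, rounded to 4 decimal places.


d1 = (ln(S/K) + (r - q + 0.5*sigma^2) * T) / (sigma * sqrt(T)) = 0.34666781
d2 = d1 - sigma * sqrt(T) = 0.17349738
exp(-rT) = 0.99659053; exp(-qT) = 0.99725487
P = K * exp(-rT) * N(-d2) - S_0 * exp(-qT) * N(-d1)
N(-d1) = 0.36442045; N(-d2) = 0.43113025
P = 54.6600 * 0.99659053 * 0.43113025 - 57.1400 * 0.99725487 * 0.36442045 = 2.7194

Answer: Price = 2.7194


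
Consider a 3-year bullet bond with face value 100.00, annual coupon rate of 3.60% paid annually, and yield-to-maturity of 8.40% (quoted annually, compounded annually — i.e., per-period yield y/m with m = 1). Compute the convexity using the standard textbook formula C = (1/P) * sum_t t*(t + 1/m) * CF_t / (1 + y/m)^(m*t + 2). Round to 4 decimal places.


Coupon per period c = face * coupon_rate / m = 3.600000
Periods per year m = 1; per-period yield y/m = 0.084000
Number of cashflows N = 3
Cashflows (t years, CF_t, discount factor 1/(1+y/m)^(m*t), PV):
  t = 1.0000: CF_t = 3.600000, DF = 0.922509, PV = 3.321033
  t = 2.0000: CF_t = 3.600000, DF = 0.851023, PV = 3.063684
  t = 3.0000: CF_t = 103.600000, DF = 0.785077, PV = 81.333958
Price P = sum_t PV_t = 87.718675
Convexity numerator sum_t t*(t + 1/m) * CF_t / (1+y/m)^(m*t + 2):
  t = 1.0000: term = 5.652553
  t = 2.0000: term = 15.643597
  t = 3.0000: term = 830.605094
Convexity = (1/P) * sum = 851.901245 / 87.718675 = 9.711743

Answer: Convexity = 9.7117


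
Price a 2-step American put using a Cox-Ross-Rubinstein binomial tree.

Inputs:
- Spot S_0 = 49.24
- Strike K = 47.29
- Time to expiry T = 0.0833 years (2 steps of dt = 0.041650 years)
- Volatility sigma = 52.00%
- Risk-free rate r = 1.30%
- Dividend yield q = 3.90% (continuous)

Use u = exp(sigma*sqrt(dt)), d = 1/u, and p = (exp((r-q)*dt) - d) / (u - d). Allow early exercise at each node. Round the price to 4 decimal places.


dt = T/N = 0.041650
u = exp(sigma*sqrt(dt)) = 1.111959; d = 1/u = 0.899314
p = (exp((r-q)*dt) - d) / (u - d) = 0.468404
Discount per step: exp(-r*dt) = 0.999459
Stock lattice S(k, i) with i counting down-moves:
  k=0: S(0,0) = 49.2400
  k=1: S(1,0) = 54.7529; S(1,1) = 44.2822
  k=2: S(2,0) = 60.8829; S(2,1) = 49.2400; S(2,2) = 39.8236
Terminal payoffs V(N, i) = max(K - S_T, 0):
  V(2,0) = 0.000000; V(2,1) = 0.000000; V(2,2) = 7.466402
Backward induction: V(k, i) = exp(-r*dt) * [p * V(k+1, i) + (1-p) * V(k+1, i+1)]; then take max(V_cont, immediate exercise) for American.
  V(1,0) = exp(-r*dt) * [p*0.000000 + (1-p)*0.000000] = 0.000000; exercise = 0.000000; V(1,0) = max -> 0.000000
  V(1,1) = exp(-r*dt) * [p*0.000000 + (1-p)*7.466402] = 3.966959; exercise = 3.007792; V(1,1) = max -> 3.966959
  V(0,0) = exp(-r*dt) * [p*0.000000 + (1-p)*3.966959] = 2.107677; exercise = 0.000000; V(0,0) = max -> 2.107677

Answer: Price = V(0,0) = 2.1077


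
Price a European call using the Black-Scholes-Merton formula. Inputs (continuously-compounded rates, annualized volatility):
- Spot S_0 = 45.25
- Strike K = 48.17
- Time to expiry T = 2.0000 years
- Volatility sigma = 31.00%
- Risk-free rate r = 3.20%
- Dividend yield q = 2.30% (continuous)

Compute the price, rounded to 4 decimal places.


Answer: Price = 6.7239

Derivation:
d1 = (ln(S/K) + (r - q + 0.5*sigma^2) * T) / (sigma * sqrt(T)) = 0.11762208
d2 = d1 - sigma * sqrt(T) = -0.32078412
exp(-rT) = 0.93800500; exp(-qT) = 0.95504196
C = S_0 * exp(-qT) * N(d1) - K * exp(-rT) * N(d2)
N(d1) = 0.54681645; N(d2) = 0.37418700
C = 45.2500 * 0.95504196 * 0.54681645 - 48.1700 * 0.93800500 * 0.37418700 = 6.7239


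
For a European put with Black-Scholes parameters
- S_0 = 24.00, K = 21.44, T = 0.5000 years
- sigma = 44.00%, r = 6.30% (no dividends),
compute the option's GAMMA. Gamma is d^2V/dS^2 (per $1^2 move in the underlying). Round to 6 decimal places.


d1 = 0.6193467755; d2 = 0.3082197918
phi(d1) = 0.3293172367; exp(-qT) = 1.0000000000; exp(-rT) = 0.9689909565
Gamma = exp(-qT) * phi(d1) / (S * sigma * sqrt(T)) = 1.0000000000 * 0.3293172367 / (24.0000 * 0.4400 * 0.7071067812) = 0.044103

Answer: Gamma = 0.044103


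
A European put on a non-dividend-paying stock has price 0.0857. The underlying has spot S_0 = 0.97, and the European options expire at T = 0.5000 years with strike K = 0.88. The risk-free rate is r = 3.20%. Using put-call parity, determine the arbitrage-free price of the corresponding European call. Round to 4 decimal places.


Put-call parity: C - P = S_0 * exp(-qT) - K * exp(-rT).
S_0 * exp(-qT) = 0.9700 * 1.00000000 = 0.97000000
K * exp(-rT) = 0.8800 * 0.98412732 = 0.86603204
C = P + S*exp(-qT) - K*exp(-rT)
C = 0.0857 + 0.97000000 - 0.86603204 = 0.1897

Answer: Call price = 0.1897


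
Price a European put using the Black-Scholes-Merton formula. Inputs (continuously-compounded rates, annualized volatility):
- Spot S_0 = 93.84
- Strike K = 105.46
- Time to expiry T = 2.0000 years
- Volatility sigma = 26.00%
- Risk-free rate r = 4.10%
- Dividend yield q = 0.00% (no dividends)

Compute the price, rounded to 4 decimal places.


d1 = (ln(S/K) + (r - q + 0.5*sigma^2) * T) / (sigma * sqrt(T)) = 0.08936598
d2 = d1 - sigma * sqrt(T) = -0.27832955
exp(-rT) = 0.92127196; exp(-qT) = 1.00000000
P = K * exp(-rT) * N(-d2) - S_0 * exp(-qT) * N(-d1)
N(-d1) = 0.46439553; N(-d2) = 0.60962030
P = 105.4600 * 0.92127196 * 0.60962030 - 93.8400 * 1.00000000 * 0.46439553 = 15.6502

Answer: Price = 15.6502


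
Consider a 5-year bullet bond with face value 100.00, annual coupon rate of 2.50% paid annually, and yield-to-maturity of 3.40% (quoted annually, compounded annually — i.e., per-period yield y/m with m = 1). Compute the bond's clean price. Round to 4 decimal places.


Coupon per period c = face * coupon_rate / m = 2.500000
Periods per year m = 1; per-period yield y/m = 0.034000
Number of cashflows N = 5
Cashflows (t years, CF_t, discount factor 1/(1+y/m)^(m*t), PV):
  t = 1.0000: CF_t = 2.500000, DF = 0.967118, PV = 2.417795
  t = 2.0000: CF_t = 2.500000, DF = 0.935317, PV = 2.338293
  t = 3.0000: CF_t = 2.500000, DF = 0.904562, PV = 2.261405
  t = 4.0000: CF_t = 2.500000, DF = 0.874818, PV = 2.187046
  t = 5.0000: CF_t = 102.500000, DF = 0.846052, PV = 86.720380
Price P = sum_t PV_t = 95.924919

Answer: Price = 95.9249


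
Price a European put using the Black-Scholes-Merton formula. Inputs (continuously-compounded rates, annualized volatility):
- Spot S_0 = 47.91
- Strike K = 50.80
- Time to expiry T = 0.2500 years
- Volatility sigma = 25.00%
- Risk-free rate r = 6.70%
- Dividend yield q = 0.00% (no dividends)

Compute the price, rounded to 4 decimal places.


d1 = (ln(S/K) + (r - q + 0.5*sigma^2) * T) / (sigma * sqrt(T)) = -0.27207683
d2 = d1 - sigma * sqrt(T) = -0.39707683
exp(-rT) = 0.98338950; exp(-qT) = 1.00000000
P = K * exp(-rT) * N(-d2) - S_0 * exp(-qT) * N(-d1)
N(-d1) = 0.60721853; N(-d2) = 0.65434460
P = 50.8000 * 0.98338950 * 0.65434460 - 47.9100 * 1.00000000 * 0.60721853 = 3.5967

Answer: Price = 3.5967


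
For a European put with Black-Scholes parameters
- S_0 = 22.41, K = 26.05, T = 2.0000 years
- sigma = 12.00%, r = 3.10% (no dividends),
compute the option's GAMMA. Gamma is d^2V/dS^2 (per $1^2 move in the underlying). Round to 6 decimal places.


Answer: Gamma = 0.095359

Derivation:
d1 = -0.4367001937; d2 = -0.6064058211
phi(d1) = 0.3626590788; exp(-qT) = 1.0000000000; exp(-rT) = 0.9398828868
Gamma = exp(-qT) * phi(d1) / (S * sigma * sqrt(T)) = 1.0000000000 * 0.3626590788 / (22.4100 * 0.1200 * 1.4142135624) = 0.095359


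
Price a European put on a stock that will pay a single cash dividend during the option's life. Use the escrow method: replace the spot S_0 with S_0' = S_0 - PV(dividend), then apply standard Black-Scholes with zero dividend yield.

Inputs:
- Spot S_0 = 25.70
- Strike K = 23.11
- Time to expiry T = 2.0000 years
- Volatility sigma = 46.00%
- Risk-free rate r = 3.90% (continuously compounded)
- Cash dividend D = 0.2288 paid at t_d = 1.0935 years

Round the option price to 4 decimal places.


Answer: Price = 4.1306

Derivation:
PV(D) = D * exp(-r * t_d) = 0.2288 * 0.95825007 = 0.21924762
S_0' = S_0 - PV(D) = 25.7000 - 0.21924762 = 25.48075238
d1 = (ln(S_0'/K) + (r + sigma^2/2)*T) / (sigma*sqrt(T)) = 0.59528850
d2 = d1 - sigma*sqrt(T) = -0.05524974
exp(-rT) = 0.92496443
N(-d1) = 0.27582532; N(-d2) = 0.52203025
P = K * exp(-rT) * N(-d2) - S_0' * N(-d1) = 23.1100 * 0.92496443 * 0.52203025 - 25.48075238 * 0.27582532 = 4.1306


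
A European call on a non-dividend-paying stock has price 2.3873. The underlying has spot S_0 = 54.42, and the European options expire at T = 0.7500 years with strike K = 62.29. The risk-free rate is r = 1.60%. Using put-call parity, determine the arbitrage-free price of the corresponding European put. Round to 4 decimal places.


Put-call parity: C - P = S_0 * exp(-qT) - K * exp(-rT).
S_0 * exp(-qT) = 54.4200 * 1.00000000 = 54.42000000
K * exp(-rT) = 62.2900 * 0.98807171 = 61.54698699
P = C - S*exp(-qT) + K*exp(-rT)
P = 2.3873 - 54.42000000 + 61.54698699 = 9.5143

Answer: Put price = 9.5143


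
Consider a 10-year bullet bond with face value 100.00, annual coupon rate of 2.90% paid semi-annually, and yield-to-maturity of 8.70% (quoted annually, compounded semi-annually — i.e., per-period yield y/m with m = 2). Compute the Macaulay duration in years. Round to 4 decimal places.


Answer: Macaulay duration = 8.3145 years

Derivation:
Coupon per period c = face * coupon_rate / m = 1.450000
Periods per year m = 2; per-period yield y/m = 0.043500
Number of cashflows N = 20
Cashflows (t years, CF_t, discount factor 1/(1+y/m)^(m*t), PV):
  t = 0.5000: CF_t = 1.450000, DF = 0.958313, PV = 1.389554
  t = 1.0000: CF_t = 1.450000, DF = 0.918365, PV = 1.331629
  t = 1.5000: CF_t = 1.450000, DF = 0.880081, PV = 1.276117
  t = 2.0000: CF_t = 1.450000, DF = 0.843393, PV = 1.222920
  t = 2.5000: CF_t = 1.450000, DF = 0.808235, PV = 1.171941
  t = 3.0000: CF_t = 1.450000, DF = 0.774543, PV = 1.123087
  t = 3.5000: CF_t = 1.450000, DF = 0.742254, PV = 1.076269
  t = 4.0000: CF_t = 1.450000, DF = 0.711312, PV = 1.031403
  t = 4.5000: CF_t = 1.450000, DF = 0.681660, PV = 0.988407
  t = 5.0000: CF_t = 1.450000, DF = 0.653244, PV = 0.947204
  t = 5.5000: CF_t = 1.450000, DF = 0.626013, PV = 0.907718
  t = 6.0000: CF_t = 1.450000, DF = 0.599916, PV = 0.869878
  t = 6.5000: CF_t = 1.450000, DF = 0.574908, PV = 0.833616
  t = 7.0000: CF_t = 1.450000, DF = 0.550942, PV = 0.798865
  t = 7.5000: CF_t = 1.450000, DF = 0.527975, PV = 0.765563
  t = 8.0000: CF_t = 1.450000, DF = 0.505965, PV = 0.733650
  t = 8.5000: CF_t = 1.450000, DF = 0.484873, PV = 0.703066
  t = 9.0000: CF_t = 1.450000, DF = 0.464661, PV = 0.673758
  t = 9.5000: CF_t = 1.450000, DF = 0.445290, PV = 0.645671
  t = 10.0000: CF_t = 101.450000, DF = 0.426728, PV = 43.291535
Price P = sum_t PV_t = 61.781853
Macaulay numerator sum_t t * PV_t:
  t * PV_t at t = 0.5000: 0.694777
  t * PV_t at t = 1.0000: 1.331629
  t * PV_t at t = 1.5000: 1.914176
  t * PV_t at t = 2.0000: 2.445841
  t * PV_t at t = 2.5000: 2.929852
  t * PV_t at t = 3.0000: 3.369260
  t * PV_t at t = 3.5000: 3.766941
  t * PV_t at t = 4.0000: 4.125612
  t * PV_t at t = 4.5000: 4.447833
  t * PV_t at t = 5.0000: 4.736019
  t * PV_t at t = 5.5000: 4.992450
  t * PV_t at t = 6.0000: 5.219271
  t * PV_t at t = 6.5000: 5.418505
  t * PV_t at t = 7.0000: 5.592058
  t * PV_t at t = 7.5000: 5.741726
  t * PV_t at t = 8.0000: 5.869198
  t * PV_t at t = 8.5000: 5.976064
  t * PV_t at t = 9.0000: 6.063821
  t * PV_t at t = 9.5000: 6.133876
  t * PV_t at t = 10.0000: 432.915348
Macaulay duration D = (sum_t t * PV_t) / P = 513.684256 / 61.781853 = 8.314484


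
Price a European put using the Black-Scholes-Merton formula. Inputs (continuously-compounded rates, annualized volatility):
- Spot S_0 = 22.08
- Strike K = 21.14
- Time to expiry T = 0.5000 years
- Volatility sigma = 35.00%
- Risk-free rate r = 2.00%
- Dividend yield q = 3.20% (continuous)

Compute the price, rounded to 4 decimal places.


Answer: Price = 1.7246

Derivation:
d1 = (ln(S/K) + (r - q + 0.5*sigma^2) * T) / (sigma * sqrt(T)) = 0.27528775
d2 = d1 - sigma * sqrt(T) = 0.02780037
exp(-rT) = 0.99004983; exp(-qT) = 0.98412732
P = K * exp(-rT) * N(-d2) - S_0 * exp(-qT) * N(-d1)
N(-d1) = 0.39154759; N(-d2) = 0.48891068
P = 21.1400 * 0.99004983 * 0.48891068 - 22.0800 * 0.98412732 * 0.39154759 = 1.7246


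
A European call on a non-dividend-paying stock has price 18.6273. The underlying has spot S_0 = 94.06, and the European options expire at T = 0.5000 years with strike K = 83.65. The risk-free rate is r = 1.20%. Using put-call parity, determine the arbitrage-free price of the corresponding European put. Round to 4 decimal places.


Put-call parity: C - P = S_0 * exp(-qT) - K * exp(-rT).
S_0 * exp(-qT) = 94.0600 * 1.00000000 = 94.06000000
K * exp(-rT) = 83.6500 * 0.99401796 = 83.14960269
P = C - S*exp(-qT) + K*exp(-rT)
P = 18.6273 - 94.06000000 + 83.14960269 = 7.7169

Answer: Put price = 7.7169


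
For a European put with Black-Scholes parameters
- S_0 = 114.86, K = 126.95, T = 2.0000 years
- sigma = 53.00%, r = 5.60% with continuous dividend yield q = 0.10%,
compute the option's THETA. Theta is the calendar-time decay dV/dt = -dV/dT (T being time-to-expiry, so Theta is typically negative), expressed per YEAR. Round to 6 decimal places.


d1 = 0.3880024153; d2 = -0.3615307728
phi(d1) = 0.3700150974; exp(-qT) = 0.9980019987; exp(-rT) = 0.8940442575
Theta = -S*exp(-qT)*phi(d1)*sigma/(2*sqrt(T)) + r*K*exp(-rT)*N(-d2) - q*S*exp(-qT)*N(-d1)
N(-d1) = 0.3490071231; N(-d2) = 0.6411486475; sqrt(T) = 1.4142135624
Term 1 = -114.8600 * 0.9980019987 * 0.3700150974 * 0.5300 / (2 * 1.4142135624) = -7.9478661337
Term 2 = 0.0560 * 126.9500 * 0.8940442575 * 0.6411486475 = 4.0751019726
Term 3 = -0.0010 * 114.8600 * 0.9980019987 * 0.3490071231 = -0.0400068644
Theta = -7.9478661337 + (4.0751019726) + (-0.0400068644) = -3.912771

Answer: Theta = -3.912771


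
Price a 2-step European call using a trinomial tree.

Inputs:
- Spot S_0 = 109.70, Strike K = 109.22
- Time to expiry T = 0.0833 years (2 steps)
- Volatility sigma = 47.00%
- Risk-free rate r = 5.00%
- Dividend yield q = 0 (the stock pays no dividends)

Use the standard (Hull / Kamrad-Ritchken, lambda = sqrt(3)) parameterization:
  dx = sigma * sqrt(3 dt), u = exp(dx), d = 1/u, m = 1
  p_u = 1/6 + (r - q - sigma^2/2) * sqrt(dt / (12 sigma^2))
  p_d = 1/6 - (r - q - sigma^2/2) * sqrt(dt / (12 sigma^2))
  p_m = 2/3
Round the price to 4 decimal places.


dt = T/N = 0.041650; dx = sigma*sqrt(3*dt) = 0.166137
u = exp(dx) = 1.180735; d = 1/u = 0.846930
p_u = 0.159089, p_m = 0.666667, p_d = 0.174244
Discount per step: exp(-r*dt) = 0.997920
Stock lattice S(k, j) with j the centered position index:
  k=0: S(0,+0) = 109.7000
  k=1: S(1,-1) = 92.9083; S(1,+0) = 109.7000; S(1,+1) = 129.5266
  k=2: S(2,-2) = 78.6868; S(2,-1) = 92.9083; S(2,+0) = 109.7000; S(2,+1) = 129.5266; S(2,+2) = 152.9365
Terminal payoffs V(N, j) = max(S_T - K, 0):
  V(2,-2) = 0.000000; V(2,-1) = 0.000000; V(2,+0) = 0.480000; V(2,+1) = 20.306595; V(2,+2) = 43.716542
Backward induction: V(k, j) = exp(-r*dt) * [p_u * V(k+1, j+1) + p_m * V(k+1, j) + p_d * V(k+1, j-1)]
  V(1,-1) = exp(-r*dt) * [p_u*0.480000 + p_m*0.000000 + p_d*0.000000] = 0.076204
  V(1,+0) = exp(-r*dt) * [p_u*20.306595 + p_m*0.480000 + p_d*0.000000] = 3.543177
  V(1,+1) = exp(-r*dt) * [p_u*43.716542 + p_m*20.306595 + p_d*0.480000] = 20.533398
  V(0,+0) = exp(-r*dt) * [p_u*20.533398 + p_m*3.543177 + p_d*0.076204] = 5.630303

Answer: Price = V(0,0) = 5.6303


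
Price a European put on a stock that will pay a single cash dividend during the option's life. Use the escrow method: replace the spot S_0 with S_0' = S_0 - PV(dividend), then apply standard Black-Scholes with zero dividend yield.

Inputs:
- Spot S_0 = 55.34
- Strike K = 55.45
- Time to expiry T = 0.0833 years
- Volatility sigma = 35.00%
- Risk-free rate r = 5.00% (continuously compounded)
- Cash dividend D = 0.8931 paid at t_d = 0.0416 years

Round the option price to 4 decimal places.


PV(D) = D * exp(-r * t_d) = 0.8931 * 0.99792216 = 0.89124428
S_0' = S_0 - PV(D) = 55.3400 - 0.89124428 = 54.44875572
d1 = (ln(S_0'/K) + (r + sigma^2/2)*T) / (sigma*sqrt(T)) = -0.08864520
d2 = d1 - sigma*sqrt(T) = -0.18966129
exp(-rT) = 0.99584366
N(-d1) = 0.53531806; N(-d2) = 0.57521272
P = K * exp(-rT) * N(-d2) - S_0' * N(-d1) = 55.4500 * 0.99584366 * 0.57521272 - 54.44875572 * 0.53531806 = 2.6156

Answer: Price = 2.6156


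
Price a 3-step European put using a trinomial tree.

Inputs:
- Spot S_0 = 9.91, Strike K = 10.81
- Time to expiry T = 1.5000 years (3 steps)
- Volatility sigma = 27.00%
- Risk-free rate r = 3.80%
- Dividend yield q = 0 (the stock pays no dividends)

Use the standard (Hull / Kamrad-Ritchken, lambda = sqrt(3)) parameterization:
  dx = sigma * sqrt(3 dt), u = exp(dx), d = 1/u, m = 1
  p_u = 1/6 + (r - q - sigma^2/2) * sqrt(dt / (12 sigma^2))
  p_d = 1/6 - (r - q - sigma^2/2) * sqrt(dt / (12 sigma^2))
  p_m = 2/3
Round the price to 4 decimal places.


dt = T/N = 0.500000; dx = sigma*sqrt(3*dt) = 0.330681
u = exp(dx) = 1.391916; d = 1/u = 0.718434
p_u = 0.167838, p_m = 0.666667, p_d = 0.165495
Discount per step: exp(-r*dt) = 0.981179
Stock lattice S(k, j) with j the centered position index:
  k=0: S(0,+0) = 9.9100
  k=1: S(1,-1) = 7.1197; S(1,+0) = 9.9100; S(1,+1) = 13.7939
  k=2: S(2,-2) = 5.1150; S(2,-1) = 7.1197; S(2,+0) = 9.9100; S(2,+1) = 13.7939; S(2,+2) = 19.1999
  k=3: S(3,-3) = 3.6748; S(3,-2) = 5.1150; S(3,-1) = 7.1197; S(3,+0) = 9.9100; S(3,+1) = 13.7939; S(3,+2) = 19.1999; S(3,+3) = 26.7247
Terminal payoffs V(N, j) = max(K - S_T, 0):
  V(3,-3) = 7.135192; V(3,-2) = 5.694976; V(3,-1) = 3.690317; V(3,+0) = 0.900000; V(3,+1) = 0.000000; V(3,+2) = 0.000000; V(3,+3) = 0.000000
Backward induction: V(k, j) = exp(-r*dt) * [p_u * V(k+1, j+1) + p_m * V(k+1, j) + p_d * V(k+1, j-1)]
  V(2,-2) = exp(-r*dt) * [p_u*3.690317 + p_m*5.694976 + p_d*7.135192] = 5.491529
  V(2,-1) = exp(-r*dt) * [p_u*0.900000 + p_m*3.690317 + p_d*5.694976] = 3.486871
  V(2,+0) = exp(-r*dt) * [p_u*0.000000 + p_m*0.900000 + p_d*3.690317] = 1.187942
  V(2,+1) = exp(-r*dt) * [p_u*0.000000 + p_m*0.000000 + p_d*0.900000] = 0.146142
  V(2,+2) = exp(-r*dt) * [p_u*0.000000 + p_m*0.000000 + p_d*0.000000] = 0.000000
  V(1,-1) = exp(-r*dt) * [p_u*1.187942 + p_m*3.486871 + p_d*5.491529] = 3.368176
  V(1,+0) = exp(-r*dt) * [p_u*0.146142 + p_m*1.187942 + p_d*3.486871] = 1.367321
  V(1,+1) = exp(-r*dt) * [p_u*0.000000 + p_m*0.146142 + p_d*1.187942] = 0.288493
  V(0,+0) = exp(-r*dt) * [p_u*0.288493 + p_m*1.367321 + p_d*3.368176] = 1.488825

Answer: Price = V(0,0) = 1.4888


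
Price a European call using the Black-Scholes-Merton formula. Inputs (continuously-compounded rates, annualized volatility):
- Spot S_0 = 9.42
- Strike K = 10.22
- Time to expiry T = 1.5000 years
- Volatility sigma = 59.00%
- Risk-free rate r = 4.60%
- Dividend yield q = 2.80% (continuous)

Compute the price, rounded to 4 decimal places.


d1 = (ln(S/K) + (r - q + 0.5*sigma^2) * T) / (sigma * sqrt(T)) = 0.28586169
d2 = d1 - sigma * sqrt(T) = -0.43673779
exp(-rT) = 0.93332668; exp(-qT) = 0.95886978
C = S_0 * exp(-qT) * N(d1) - K * exp(-rT) * N(d2)
N(d1) = 0.61250797; N(d2) = 0.33115076
C = 9.4200 * 0.95886978 * 0.61250797 - 10.2200 * 0.93332668 * 0.33115076 = 2.3738

Answer: Price = 2.3738


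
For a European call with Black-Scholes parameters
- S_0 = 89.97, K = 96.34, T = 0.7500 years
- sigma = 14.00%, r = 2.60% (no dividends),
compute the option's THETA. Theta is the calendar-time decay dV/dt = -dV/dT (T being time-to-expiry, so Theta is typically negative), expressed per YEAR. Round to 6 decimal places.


Answer: Theta = -3.524991

Derivation:
d1 = -0.3427589965; d2 = -0.4640025531
phi(d1) = 0.3761826817; exp(-qT) = 1.0000000000; exp(-rT) = 0.9806888952
Theta = -S*exp(-qT)*phi(d1)*sigma/(2*sqrt(T)) - r*K*exp(-rT)*N(d2) + q*S*exp(-qT)*N(d1)
N(d1) = 0.3658898877; N(d2) = 0.3213229582; sqrt(T) = 0.8660254038
Term 1 = -89.9700 * 1.0000000000 * 0.3761826817 * 0.1400 / (2 * 0.8660254038) = -2.7356713795
Term 2 = -0.0260 * 96.3400 * 0.9806888952 * 0.3213229582 = -0.7893198126
Term 3 = 0 (no dividend yield, q = 0)
Theta = -2.7356713795 + (-0.7893198126) + (0.0000000000) = -3.524991


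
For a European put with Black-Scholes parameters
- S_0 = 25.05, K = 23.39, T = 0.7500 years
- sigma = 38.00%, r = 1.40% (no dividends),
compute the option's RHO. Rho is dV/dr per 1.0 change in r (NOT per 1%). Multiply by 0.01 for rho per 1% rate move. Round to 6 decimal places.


Answer: Rho = -8.155819

Derivation:
d1 = 0.4047992562; d2 = 0.0757096028
phi(d1) = 0.3675596164; exp(-qT) = 1.0000000000; exp(-rT) = 0.9895549326
N(-d2) = 0.4698250680
Rho = -K*T*exp(-rT)*N(-d2) = -23.3900 * 0.7500 * 0.9895549326 * 0.4698250680 = -8.155819
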